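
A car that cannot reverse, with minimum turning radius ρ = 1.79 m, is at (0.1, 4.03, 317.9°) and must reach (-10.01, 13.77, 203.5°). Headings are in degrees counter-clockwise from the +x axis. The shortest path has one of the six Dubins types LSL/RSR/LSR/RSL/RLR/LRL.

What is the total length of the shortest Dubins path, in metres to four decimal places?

20.2474 m

Let ψ = atan2(Δy, Δx) = atan2(9.74, -10.11) = 136.0679° be the start→goal bearing.
Normalize: d = |goal − start| / ρ = 14.038508/1.79 = 7.842742, α = (θ_start − ψ) mod 360° = 181.8321° = 3.173570 rad, β = (θ_goal − ψ) mod 360° = 67.4321° = 1.176913 rad.
Common terms: sin α = -0.031971, cos α = -0.999489, sin β = 0.923426, cos β = 0.383777, cos(α−β) = -0.413104, d² = 61.508598. Work in radians in the unit-radius frame; every candidate has L = ρ·(t + p + q).
LSL: p² = 2 + d² − 2cos(α−β) + 2d(sin α − sin β) = 49.348942; p = √p² = 7.024880; φ = atan2(cos β − cos α, d + sin α − sin β) = 0.198205 rad; t = (φ − α) mod 2π = 3.307821 rad, q = (β − φ) mod 2π = 0.978708 rad → L = 1.79·(3.307821 + 7.024880 + 0.978708) = 1.79·11.311409 = 20.247422 m
RSR: p² = 2 + d² − 2cos(α−β) + 2d(sin β − sin α) = 79.320673; p = √p² = 8.906215; φ = atan2(cos α − cos β, d − sin α + sin β) = -0.155946 rad; t = (α − φ) mod 2π = 3.329516 rad, q = (φ − β) mod 2π = 4.950326 rad → L = 1.79·(3.329516 + 8.906215 + 4.950326) = 1.79·17.186057 = 30.763043 m
LSR: p² = d² − 2 + 2cos(α−β) + 2d(sin α + sin β) = 72.665280; p = √p² = 8.524393; φ = atan2(−cos α − cos β, d + sin α + sin β) − atan2(−2, p) = 0.300830 rad; t = (φ − α) mod 2π = 3.410446 rad, q = (φ − β) mod 2π = 5.407103 rad → L = 1.79·(3.410446 + 8.524393 + 5.407103) = 1.79·17.341942 = 31.042077 m
RSL: p² = d² − 2 + 2cos(α−β) − 2d(sin α + sin β) = 44.699499; p = √p² = 6.685768; φ = atan2(cos α + cos β, d − sin α − sin β) − atan2(2, p) = -0.379015 rad; t = (α − φ) mod 2π = 3.552584 rad, q = (β − φ) mod 2π = 1.555928 rad → L = 1.79·(3.552584 + 6.685768 + 1.555928) = 1.79·11.794281 = 21.111762 m
RLR: c = (6 − d² + 2cos(α−β) + 2d(sin α − sin β))/8 = -8.915084, |c| > 1 → infeasible
LRL: c = (6 − d² + 2cos(α−β) − 2d(sin α − sin β))/8 = -5.168618, |c| > 1 → infeasible
Shortest: LSL with L = 20.247422 m ≈ 20.2474 m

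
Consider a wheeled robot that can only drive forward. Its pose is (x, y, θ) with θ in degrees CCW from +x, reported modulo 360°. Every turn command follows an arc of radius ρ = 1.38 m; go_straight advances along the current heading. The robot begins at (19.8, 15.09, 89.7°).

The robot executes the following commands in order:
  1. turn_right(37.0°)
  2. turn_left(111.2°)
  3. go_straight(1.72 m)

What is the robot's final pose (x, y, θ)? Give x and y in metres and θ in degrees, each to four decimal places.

set_pose: (x, y, θ) = (19.8000, 15.0900, 89.7000°), ρ = 1.38
turn_right(37.0°): centre at ρ to the right, rotate −37.0° → (20.0822, 15.9190, 52.7000°)
turn_left(111.2°): centre at ρ to the left, rotate +111.2° → (19.3672, 18.0812, 163.9000°)
go_straight(1.72): x += 1.72·cos θ, y += 1.72·sin θ → (17.7146, 18.5582, 163.9000°)

(17.7146, 18.5582, 163.9000°)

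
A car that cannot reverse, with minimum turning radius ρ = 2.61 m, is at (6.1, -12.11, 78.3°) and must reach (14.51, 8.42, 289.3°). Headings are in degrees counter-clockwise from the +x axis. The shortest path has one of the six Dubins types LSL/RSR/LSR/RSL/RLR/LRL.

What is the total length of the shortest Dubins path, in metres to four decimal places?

Let ψ = atan2(Δy, Δx) = atan2(20.53, 8.41) = 67.7238° be the start→goal bearing.
Normalize: d = |goal − start| / ρ = 22.185784/2.61 = 8.500300, α = (θ_start − ψ) mod 360° = 10.5762° = 0.184589 rad, β = (θ_goal − ψ) mod 360° = 221.5762° = 3.867234 rad.
Common terms: sin α = 0.183543, cos α = 0.983012, sin β = -0.663615, cos β = -0.748074, cos(α−β) = -0.857167, d² = 72.255105. Work in radians in the unit-radius frame; every candidate has L = ρ·(t + p + q).
LSL: p² = 2 + d² − 2cos(α−β) + 2d(sin α − sin β) = 90.371637; p = √p² = 9.506400; φ = atan2(cos β − cos α, d + sin α − sin β) = -0.183119 rad; t = (φ − α) mod 2π = 5.915477 rad, q = (β − φ) mod 2π = 4.050353 rad → L = 2.61·(5.915477 + 9.506400 + 4.050353) = 2.61·19.472230 = 50.822520 m
RSR: p² = 2 + d² − 2cos(α−β) + 2d(sin β − sin α) = 61.567242; p = √p² = 7.846480; φ = atan2(cos α − cos β, d − sin α + sin β) = 0.222449 rad; t = (α − φ) mod 2π = 6.245325 rad, q = (φ − β) mod 2π = 2.638401 rad → L = 2.61·(6.245325 + 7.846480 + 2.638401) = 2.61·16.730206 = 43.665836 m
LSR: p² = d² − 2 + 2cos(α−β) + 2d(sin α + sin β) = 60.379249; p = √p² = 7.770409; φ = atan2(−cos α − cos β, d + sin α + sin β) − atan2(−2, p) = 0.222634 rad; t = (φ − α) mod 2π = 0.038045 rad, q = (φ − β) mod 2π = 2.638585 rad → L = 2.61·(0.038045 + 7.770409 + 2.638585) = 2.61·10.447038 = 27.266770 m
RSL: p² = d² − 2 + 2cos(α−β) − 2d(sin α + sin β) = 76.702292; p = √p² = 8.757984; φ = atan2(cos α + cos β, d − sin α − sin β) − atan2(2, p) = -0.198358 rad; t = (α − φ) mod 2π = 0.382947 rad, q = (β − φ) mod 2π = 4.065592 rad → L = 2.61·(0.382947 + 8.757984 + 4.065592) = 2.61·13.206523 = 34.469026 m
RLR: c = (6 − d² + 2cos(α−β) + 2d(sin α − sin β))/8 = -6.695905, |c| > 1 → infeasible
LRL: c = (6 − d² + 2cos(α−β) − 2d(sin α − sin β))/8 = -10.296455, |c| > 1 → infeasible
Shortest: LSR with L = 27.266770 m ≈ 27.2668 m

27.2668 m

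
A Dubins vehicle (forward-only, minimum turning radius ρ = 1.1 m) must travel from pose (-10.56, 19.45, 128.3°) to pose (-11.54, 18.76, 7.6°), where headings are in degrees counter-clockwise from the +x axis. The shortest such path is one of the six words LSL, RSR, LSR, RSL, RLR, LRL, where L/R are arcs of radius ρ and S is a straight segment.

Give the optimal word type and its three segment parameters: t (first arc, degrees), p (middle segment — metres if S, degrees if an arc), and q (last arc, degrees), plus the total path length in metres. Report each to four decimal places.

Let ψ = atan2(Δy, Δx) = atan2(-0.69, -0.98) = -144.8513° be the start→goal bearing.
Normalize: d = |goal − start| / ρ = 1.198541/1.1 = 1.089583, α = (θ_start − ψ) mod 360° = 273.1513° = 4.767390 rad, β = (θ_goal − ψ) mod 360° = 152.4513° = 2.660778 rad.
Common terms: sin α = -0.998488, cos α = 0.054973, sin β = 0.462502, cos β = -0.886618, cos(α−β) = -0.510543, d² = 1.187190. Work in radians in the unit-radius frame; every candidate has L = ρ·(t + p + q).
LSL: p² = 2 + d² − 2cos(α−β) + 2d(sin α − sin β) = 1.024538; p = √p² = 1.012195; φ = atan2(cos β − cos α, d + sin α − sin β) = -1.946506 rad; t = (φ − α) mod 2π = 5.852475 rad, q = (β − φ) mod 2π = 4.607283 rad → L = 1.1·(5.852475 + 1.012195 + 4.607283) = 1.1·11.471953 = 12.619148 m
RSR: p² = 2 + d² − 2cos(α−β) + 2d(sin β − sin α) = 7.392014; p = √p² = 2.718826; φ = atan2(cos α − cos β, d − sin α + sin β) = 0.353649 rad; t = (α − φ) mod 2π = 4.413741 rad, q = (φ − β) mod 2π = 3.976056 rad → L = 1.1·(4.413741 + 2.718826 + 3.976056) = 1.1·11.108624 = 12.219486 m
LSR: p² = d² − 2 + 2cos(α−β) + 2d(sin α + sin β) = -3.001897 < 0 → infeasible
RSL: p² = d² − 2 + 2cos(α−β) − 2d(sin α + sin β) = -0.665894 < 0 → infeasible
RLR: c = (6 − d² + 2cos(α−β) + 2d(sin α − sin β))/8 = 0.075998; p = 2π − arccos c = 4.788461 rad; φ = atan2(cos α − cos β, d − sin α + sin β) = 0.353649 rad; t = (α − φ + p/2) mod 2π = 0.524786 rad, q = (α − β − t + p) mod 2π = 0.087101 rad → L = 1.1·(0.524786 + 4.788461 + 0.087101) = 1.1·5.400348 = 5.940383 m
LRL: c = (6 − d² + 2cos(α−β) − 2d(sin α − sin β))/8 = 0.871933; p = 2π − arccos c = 5.771525 rad; φ = atan2(cos β − cos α, d + sin α − sin β) = -1.946506 rad; t = (φ − α + p/2) mod 2π = 2.455052 rad, q = (β − α − t + p) mod 2π = 1.209861 rad → L = 1.1·(2.455052 + 5.771525 + 1.209861) = 1.1·9.436437 = 10.380081 m
Shortest: RLR with L = 5.940383 m ≈ 5.9404 m
Convert RLR to answer units (arcs ×180/π): t = 0.524786·180/π = 30.0680°, p = 4.788461·180/π = 274.3586°, q = 0.087101·180/π = 4.9905°, L = 5.9404 m.

RLR: t = 30.0680°, p = 274.3586°, q = 4.9905°, L = 5.9404 m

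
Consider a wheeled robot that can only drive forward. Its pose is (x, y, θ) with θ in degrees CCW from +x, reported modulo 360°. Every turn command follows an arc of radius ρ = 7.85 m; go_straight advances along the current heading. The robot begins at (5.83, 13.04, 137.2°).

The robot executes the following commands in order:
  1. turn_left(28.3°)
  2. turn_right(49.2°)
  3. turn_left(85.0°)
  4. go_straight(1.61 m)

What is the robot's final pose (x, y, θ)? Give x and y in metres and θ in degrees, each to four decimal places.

(-13.9990, 22.2529, 201.3000°)

set_pose: (x, y, θ) = (5.8300, 13.0400, 137.2000°), ρ = 7.85
turn_left(28.3°): centre at ρ to the left, rotate +28.3° → (2.4619, 14.8802, 165.5000°)
turn_right(49.2°): centre at ρ to the right, rotate −49.2° → (-2.6101, 19.0020, 116.3000°)
turn_left(85.0°): centre at ρ to the left, rotate +85.0° → (-12.4990, 22.8377, 201.3000°)
go_straight(1.61): x += 1.61·cos θ, y += 1.61·sin θ → (-13.9990, 22.2529, 201.3000°)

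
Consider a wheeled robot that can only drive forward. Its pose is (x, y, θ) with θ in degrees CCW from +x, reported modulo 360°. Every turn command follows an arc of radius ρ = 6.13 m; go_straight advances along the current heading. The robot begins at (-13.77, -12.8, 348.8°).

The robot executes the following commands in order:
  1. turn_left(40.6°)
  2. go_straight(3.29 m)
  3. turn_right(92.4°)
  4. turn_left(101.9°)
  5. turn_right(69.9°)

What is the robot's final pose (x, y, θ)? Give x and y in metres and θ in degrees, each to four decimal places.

set_pose: (x, y, θ) = (-13.7700, -12.8000, 348.8000°), ρ = 6.13
turn_left(40.6°): centre at ρ to the left, rotate +40.6° → (-9.5701, -12.1273, 389.4000° ≡ 29.4000°)
go_straight(3.29): x += 3.29·cos θ, y += 3.29·sin θ → (-6.7038, -10.5122, 29.4000°)
turn_right(92.4°): centre at ρ to the right, rotate −92.4° → (1.7673, -13.0698, -63.0000° ≡ 297.0000°)
turn_left(101.9°): centre at ρ to the left, rotate +101.9° → (11.0786, -15.0575, 398.9000° ≡ 38.9000°)
turn_right(69.9°): centre at ρ to the right, rotate −69.9° → (18.0852, -14.5737, -31.0000° ≡ 329.0000°)

(18.0852, -14.5737, 329.0000°)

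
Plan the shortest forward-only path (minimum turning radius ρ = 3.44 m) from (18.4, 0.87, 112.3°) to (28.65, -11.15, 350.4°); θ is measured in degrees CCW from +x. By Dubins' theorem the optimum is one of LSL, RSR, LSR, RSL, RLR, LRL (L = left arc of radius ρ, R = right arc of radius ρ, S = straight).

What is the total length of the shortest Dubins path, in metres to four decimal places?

Let ψ = atan2(Δy, Δx) = atan2(-12.02, 10.25) = -49.5443° be the start→goal bearing.
Normalize: d = |goal − start| / ρ = 15.796927/3.44 = 4.592130, α = (θ_start − ψ) mod 360° = 161.8443° = 2.824715 rad, β = (θ_goal − ψ) mod 360° = 39.9443° = 0.697159 rad.
Common terms: sin α = 0.311601, cos α = -0.950213, sin β = 0.642042, cos β = 0.766669, cos(α−β) = -0.528438, d² = 21.087657. Work in radians in the unit-radius frame; every candidate has L = ρ·(t + p + q).
LSL: p² = 2 + d² − 2cos(α−β) + 2d(sin α − sin β) = 21.109676; p = √p² = 4.594527; φ = atan2(cos β − cos α, d + sin α − sin β) = 0.382973 rad; t = (φ − α) mod 2π = 3.841443 rad, q = (β − φ) mod 2π = 0.314186 rad → L = 3.44·(3.841443 + 4.594527 + 0.314186) = 3.44·8.750156 = 30.100535 m
RSR: p² = 2 + d² − 2cos(α−β) + 2d(sin β − sin α) = 27.179392; p = √p² = 5.213386; φ = atan2(cos α − cos β, d − sin α + sin β) = -0.335585 rad; t = (α − φ) mod 2π = 3.160301 rad, q = (φ − β) mod 2π = 5.250441 rad → L = 3.44·(3.160301 + 5.213386 + 5.250441) = 3.44·13.624128 = 46.866999 m
LSR: p² = d² − 2 + 2cos(α−β) + 2d(sin α + sin β) = 26.789286; p = √p² = 5.175837; φ = atan2(−cos α − cos β, d + sin α + sin β) − atan2(−2, p) = 0.401821 rad; t = (φ − α) mod 2π = 3.860291 rad, q = (φ − β) mod 2π = 5.987847 rad → L = 3.44·(3.860291 + 5.175837 + 5.987847) = 3.44·15.023975 = 51.682475 m
RSL: p² = d² − 2 + 2cos(α−β) − 2d(sin α + sin β) = 9.272275; p = √p² = 3.045041; φ = atan2(cos α + cos β, d − sin α − sin β) − atan2(2, p) = -0.631547 rad; t = (α − φ) mod 2π = 3.456262 rad, q = (β − φ) mod 2π = 1.328706 rad → L = 3.44·(3.456262 + 3.045041 + 1.328706) = 3.44·7.830009 = 26.935232 m
RLR: c = (6 − d² + 2cos(α−β) + 2d(sin α − sin β))/8 = -2.397424, |c| > 1 → infeasible
LRL: c = (6 − d² + 2cos(α−β) − 2d(sin α − sin β))/8 = -1.638709, |c| > 1 → infeasible
Shortest: RSL with L = 26.935232 m ≈ 26.9352 m

26.9352 m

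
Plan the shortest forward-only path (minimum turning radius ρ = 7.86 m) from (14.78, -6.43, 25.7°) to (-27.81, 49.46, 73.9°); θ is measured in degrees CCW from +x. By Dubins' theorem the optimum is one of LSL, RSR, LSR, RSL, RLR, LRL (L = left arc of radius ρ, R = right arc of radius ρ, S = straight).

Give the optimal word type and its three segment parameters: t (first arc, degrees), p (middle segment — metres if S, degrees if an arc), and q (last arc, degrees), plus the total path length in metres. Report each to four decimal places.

LSR: t = 114.6515°, p = 54.1062 m, q = 66.4515°, L = 78.9504 m

Let ψ = atan2(Δy, Δx) = atan2(55.89, -42.59) = 127.3086° be the start→goal bearing.
Normalize: d = |goal − start| / ρ = 70.268060/7.86 = 8.939957, α = (θ_start − ψ) mod 360° = 258.3914° = 4.509781 rad, β = (θ_goal − ψ) mod 360° = 306.5914° = 5.351030 rad.
Common terms: sin α = -0.979545, cos α = -0.201225, sin β = -0.802907, cos β = 0.596105, cos(α−β) = 0.666532, d² = 79.922826. Work in radians in the unit-radius frame; every candidate has L = ρ·(t + p + q).
LSL: p² = 2 + d² − 2cos(α−β) + 2d(sin α − sin β) = 77.431482; p = √p² = 8.799516; φ = atan2(cos β − cos α, d + sin α − sin β) = 0.090735 rad; t = (φ − α) mod 2π = 1.864139 rad, q = (β − φ) mod 2π = 5.260295 rad → L = 7.86·(1.864139 + 8.799516 + 5.260295) = 7.86·15.923950 = 125.162247 m
RSR: p² = 2 + d² − 2cos(α−β) + 2d(sin β − sin α) = 83.748039; p = √p² = 9.151395; φ = atan2(cos α − cos β, d − sin α + sin β) = -0.087237 rad; t = (α − φ) mod 2π = 4.597018 rad, q = (φ − β) mod 2π = 0.844918 rad → L = 7.86·(4.597018 + 9.151395 + 0.844918) = 7.86·14.593332 = 114.703590 m
LSR: p² = d² − 2 + 2cos(α−β) + 2d(sin α + sin β) = 47.385805; p = √p² = 6.883735; φ = atan2(−cos α − cos β, d + sin α + sin β) − atan2(−2, p) = 0.227641 rad; t = (φ − α) mod 2π = 2.001046 rad, q = (φ − β) mod 2π = 1.159797 rad → L = 7.86·(2.001046 + 6.883735 + 1.159797) = 7.86·10.044577 = 78.950376 m
RSL: p² = d² − 2 + 2cos(α−β) − 2d(sin α + sin β) = 111.125976; p = √p² = 10.541631; φ = atan2(cos α + cos β, d − sin α − sin β) − atan2(2, p) = -0.150685 rad; t = (α − φ) mod 2π = 4.660466 rad, q = (β − φ) mod 2π = 5.501714 rad → L = 7.86·(4.660466 + 10.541631 + 5.501714) = 7.86·20.703811 = 162.731951 m
RLR: c = (6 − d² + 2cos(α−β) + 2d(sin α − sin β))/8 = -9.468505, |c| > 1 → infeasible
LRL: c = (6 − d² + 2cos(α−β) − 2d(sin α − sin β))/8 = -8.678935, |c| > 1 → infeasible
Shortest: LSR with L = 78.950376 m ≈ 78.9504 m
Convert LSR to answer units (arcs ×180/π): t = 2.001046·180/π = 114.6515°, p = ρ·p = 7.86·6.883735 = 54.1062 m, q = 1.159797·180/π = 66.4515°, L = 78.9504 m.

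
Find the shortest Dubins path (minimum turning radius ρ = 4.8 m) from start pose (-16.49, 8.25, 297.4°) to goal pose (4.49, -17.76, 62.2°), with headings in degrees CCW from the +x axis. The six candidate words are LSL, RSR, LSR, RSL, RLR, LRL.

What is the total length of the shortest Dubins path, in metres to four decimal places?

39.2743 m

Let ψ = atan2(Δy, Δx) = atan2(-26.01, 20.98) = -51.1099° be the start→goal bearing.
Normalize: d = |goal − start| / ρ = 33.416770/4.8 = 6.961827, α = (θ_start − ψ) mod 360° = 348.5099° = 6.082645 rad, β = (θ_goal − ψ) mod 360° = 113.3099° = 1.977631 rad.
Common terms: sin α = -0.199198, cos α = 0.979959, sin β = 0.918378, cos β = -0.395704, cos(α−β) = -0.570714, d² = 48.467036. Work in radians in the unit-radius frame; every candidate has L = ρ·(t + p + q).
LSL: p² = 2 + d² − 2cos(α−β) + 2d(sin α − sin β) = 36.047714; p = √p² = 6.003975; φ = atan2(cos β − cos α, d + sin α − sin β) = -0.231179 rad; t = (φ − α) mod 2π = 6.252546 rad, q = (β − φ) mod 2π = 2.208810 rad → L = 4.8·(6.252546 + 6.003975 + 2.208810) = 4.8·14.465331 = 69.433589 m
RSR: p² = 2 + d² − 2cos(α−β) + 2d(sin β − sin α) = 67.169211; p = √p² = 8.195682; φ = atan2(cos α − cos β, d − sin α + sin β) = 0.168651 rad; t = (α − φ) mod 2π = 5.913995 rad, q = (φ − β) mod 2π = 4.474205 rad → L = 4.8·(5.913995 + 8.195682 + 4.474205) = 4.8·18.583882 = 89.202634 m
LSR: p² = d² − 2 + 2cos(α−β) + 2d(sin α + sin β) = 55.339215; p = √p² = 7.439033; φ = atan2(−cos α − cos β, d + sin α + sin β) − atan2(−2, p) = 0.186723 rad; t = (φ − α) mod 2π = 0.387263 rad, q = (φ − β) mod 2π = 4.492277 rad → L = 4.8·(0.387263 + 7.439033 + 4.492277) = 4.8·12.318573 = 59.129153 m
RSL: p² = d² − 2 + 2cos(α−β) − 2d(sin α + sin β) = 35.312002; p = √p² = 5.942390; φ = atan2(cos α + cos β, d − sin α − sin β) − atan2(2, p) = -0.231337 rad; t = (α − φ) mod 2π = 0.030797 rad, q = (β − φ) mod 2π = 2.208968 rad → L = 4.8·(0.030797 + 5.942390 + 2.208968) = 4.8·8.182155 = 39.274346 m
RLR: c = (6 − d² + 2cos(α−β) + 2d(sin α − sin β))/8 = -7.396151, |c| > 1 → infeasible
LRL: c = (6 − d² + 2cos(α−β) − 2d(sin α − sin β))/8 = -3.505964, |c| > 1 → infeasible
Shortest: RSL with L = 39.274346 m ≈ 39.2743 m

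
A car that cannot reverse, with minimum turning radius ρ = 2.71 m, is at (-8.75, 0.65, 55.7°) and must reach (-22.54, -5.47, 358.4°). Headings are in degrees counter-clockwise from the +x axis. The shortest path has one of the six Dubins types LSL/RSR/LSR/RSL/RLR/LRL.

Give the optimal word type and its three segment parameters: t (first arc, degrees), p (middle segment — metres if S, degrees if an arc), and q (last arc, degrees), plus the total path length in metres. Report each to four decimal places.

Let ψ = atan2(Δy, Δx) = atan2(-6.12, -13.79) = -156.0684° be the start→goal bearing.
Normalize: d = |goal − start| / ρ = 15.087031/2.71 = 5.567170, α = (θ_start − ψ) mod 360° = 211.7684° = 3.696055 rad, β = (θ_goal − ψ) mod 360° = 154.4684° = 2.695981 rad.
Common terms: sin α = -0.526486, cos α = -0.850184, sin β = 0.431009, cos β = -0.902347, cos(α−β) = 0.540240, d² = 30.993382. Work in radians in the unit-radius frame; every candidate has L = ρ·(t + p + q).
LSL: p² = 2 + d² − 2cos(α−β) + 2d(sin α − sin β) = 21.251817; p = √p² = 4.609969; φ = atan2(cos β − cos α, d + sin α − sin β) = -0.011316 rad; t = (φ − α) mod 2π = 2.575815 rad, q = (β − φ) mod 2π = 2.707297 rad → L = 2.71·(2.575815 + 4.609969 + 2.707297) = 2.71·9.893081 = 26.810249 m
RSR: p² = 2 + d² − 2cos(α−β) + 2d(sin β − sin α) = 42.573986; p = √p² = 6.524874; φ = atan2(cos α − cos β, d − sin α + sin β) = 0.007995 rad; t = (α − φ) mod 2π = 3.688060 rad, q = (φ − β) mod 2π = 3.595199 rad → L = 2.71·(3.688060 + 6.524874 + 3.595199) = 2.71·13.808133 = 37.420041 m
LSR: p² = d² − 2 + 2cos(α−β) + 2d(sin α + sin β) = 29.010791; p = √p² = 5.386167; φ = atan2(−cos α − cos β, d + sin α + sin β) − atan2(−2, p) = 0.665508 rad; t = (φ − α) mod 2π = 3.252638 rad, q = (φ − β) mod 2π = 4.252712 rad → L = 2.71·(3.252638 + 5.386167 + 4.252712) = 2.71·12.891517 = 34.936012 m
RSL: p² = d² − 2 + 2cos(α−β) − 2d(sin α + sin β) = 31.136935; p = √p² = 5.580048; φ = atan2(cos α + cos β, d − sin α − sin β) − atan2(2, p) = -0.644296 rad; t = (α − φ) mod 2π = 4.340351 rad, q = (β − φ) mod 2π = 3.340278 rad → L = 2.71·(4.340351 + 5.580048 + 3.340278) = 2.71·13.260677 = 35.936434 m
RLR: c = (6 − d² + 2cos(α−β) + 2d(sin α − sin β))/8 = -4.321748, |c| > 1 → infeasible
LRL: c = (6 − d² + 2cos(α−β) − 2d(sin α − sin β))/8 = -1.656477, |c| > 1 → infeasible
Shortest: LSL with L = 26.810249 m ≈ 26.8102 m
Convert LSL to answer units (arcs ×180/π): t = 2.575815·180/π = 147.5833°, p = ρ·p = 2.71·4.609969 = 12.4930 m, q = 2.707297·180/π = 155.1167°, L = 26.8102 m.

LSL: t = 147.5833°, p = 12.4930 m, q = 155.1167°, L = 26.8102 m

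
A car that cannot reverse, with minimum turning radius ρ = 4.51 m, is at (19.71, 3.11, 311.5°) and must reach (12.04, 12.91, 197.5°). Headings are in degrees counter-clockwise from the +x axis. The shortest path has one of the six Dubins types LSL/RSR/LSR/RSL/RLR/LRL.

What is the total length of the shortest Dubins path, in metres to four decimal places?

29.3752 m

Let ψ = atan2(Δy, Δx) = atan2(9.80, -7.67) = 128.0486° be the start→goal bearing.
Normalize: d = |goal − start| / ρ = 12.444633/4.51 = 2.759342, α = (θ_start − ψ) mod 360° = 183.4514° = 3.201831 rad, β = (θ_goal − ψ) mod 360° = 69.4514° = 1.212155 rad.
Common terms: sin α = -0.060202, cos α = -0.998186, sin β = 0.936375, cos β = 0.351002, cos(α−β) = -0.406737, d² = 7.613969. Work in radians in the unit-radius frame; every candidate has L = ρ·(t + p + q).
LSL: p² = 2 + d² − 2cos(α−β) + 2d(sin α − sin β) = 4.927653; p = √p² = 2.219832; φ = atan2(cos β − cos α, d + sin α − sin β) = 0.653273 rad; t = (φ − α) mod 2π = 3.734627 rad, q = (β − φ) mod 2π = 0.558883 rad → L = 4.51·(3.734627 + 2.219832 + 0.558883) = 4.51·6.513342 = 29.375171 m
RSR: p² = 2 + d² − 2cos(α−β) + 2d(sin β − sin α) = 15.927232; p = √p² = 3.990894; φ = atan2(cos α − cos β, d − sin α + sin β) = -0.344862 rad; t = (α − φ) mod 2π = 3.546693 rad, q = (φ − β) mod 2π = 4.726168 rad → L = 4.51·(3.546693 + 3.990894 + 4.726168) = 4.51·12.263754 = 55.309532 m
LSR: p² = d² − 2 + 2cos(α−β) + 2d(sin α + sin β) = 9.635819; p = √p² = 3.104162; φ = atan2(−cos α − cos β, d + sin α + sin β) − atan2(−2, p) = 0.748527 rad; t = (φ − α) mod 2π = 3.829882 rad, q = (φ − β) mod 2π = 5.819557 rad → L = 4.51·(3.829882 + 3.104162 + 5.819557) = 4.51·12.753600 = 57.518736 m
RSL: p² = d² − 2 + 2cos(α−β) − 2d(sin α + sin β) = -0.034827 < 0 → infeasible
RLR: c = (6 − d² + 2cos(α−β) + 2d(sin α − sin β))/8 = -0.990904; p = 2π − arccos c = 3.276572 rad; φ = atan2(cos α − cos β, d − sin α + sin β) = -0.344862 rad; t = (α − φ + p/2) mod 2π = 5.184979 rad, q = (α − β − t + p) mod 2π = 0.081269 rad → L = 4.51·(5.184979 + 3.276572 + 0.081269) = 4.51·8.542820 = 38.528119 m
LRL: c = (6 − d² + 2cos(α−β) − 2d(sin α − sin β))/8 = 0.384043; p = 2π − arccos c = 5.106560 rad; φ = atan2(cos β − cos α, d + sin α − sin β) = 0.653273 rad; t = (φ − α + p/2) mod 2π = 0.004722 rad, q = (β − α − t + p) mod 2π = 3.112163 rad → L = 4.51·(0.004722 + 5.106560 + 3.112163) = 4.51·8.223446 = 37.087740 m
Shortest: LSL with L = 29.375171 m ≈ 29.3752 m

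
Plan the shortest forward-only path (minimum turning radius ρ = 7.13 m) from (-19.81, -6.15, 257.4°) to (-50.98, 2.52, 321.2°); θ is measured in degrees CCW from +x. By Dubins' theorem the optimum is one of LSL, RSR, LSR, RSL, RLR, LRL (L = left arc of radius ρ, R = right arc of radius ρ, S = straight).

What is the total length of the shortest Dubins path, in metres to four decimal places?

Let ψ = atan2(Δy, Δx) = atan2(8.67, -31.17) = 164.4560° be the start→goal bearing.
Normalize: d = |goal − start| / ρ = 32.353327/7.13 = 4.537634, α = (θ_start − ψ) mod 360° = 92.9440° = 1.622179 rad, β = (θ_goal − ψ) mod 360° = 156.7440° = 2.735699 rad.
Common terms: sin α = 0.998680, cos α = -0.051360, sin β = 0.394840, cos β = -0.918750, cos(α−β) = 0.441506, d² = 20.590119. Work in radians in the unit-radius frame; every candidate has L = ρ·(t + p + q).
LSL: p² = 2 + d² − 2cos(α−β) + 2d(sin α − sin β) = 27.187120; p = √p² = 5.214127; φ = atan2(cos β − cos α, d + sin α − sin β) = -0.167131 rad; t = (φ − α) mod 2π = 4.493875 rad, q = (β − φ) mod 2π = 2.902830 rad → L = 7.13·(4.493875 + 5.214127 + 2.902830) = 7.13·12.610832 = 89.915235 m
RSR: p² = 2 + d² − 2cos(α−β) + 2d(sin β − sin α) = 16.227094; p = √p² = 4.028287; φ = atan2(cos α − cos β, d − sin α + sin β) = 0.217024 rad; t = (α − φ) mod 2π = 1.405155 rad, q = (φ − β) mod 2π = 3.764510 rad → L = 7.13·(1.405155 + 4.028287 + 3.764510) = 7.13·9.197952 = 65.581397 m
LSR: p² = d² − 2 + 2cos(α−β) + 2d(sin α + sin β) = 32.119696; p = √p² = 5.667424; φ = atan2(−cos α − cos β, d + sin α + sin β) − atan2(−2, p) = 0.501377 rad; t = (φ − α) mod 2π = 5.162383 rad, q = (φ − β) mod 2π = 4.048863 rad → L = 7.13·(5.162383 + 5.667424 + 4.048863) = 7.13·14.878670 = 106.084918 m
RSL: p² = d² − 2 + 2cos(α−β) − 2d(sin α + sin β) = 6.826564; p = √p² = 2.612769; φ = atan2(cos α + cos β, d − sin α − sin β) − atan2(2, p) = -0.952610 rad; t = (α − φ) mod 2π = 2.574789 rad, q = (β − φ) mod 2π = 3.688309 rad → L = 7.13·(2.574789 + 2.612769 + 3.688309) = 7.13·8.875868 = 63.284936 m
RLR: c = (6 − d² + 2cos(α−β) + 2d(sin α − sin β))/8 = -1.028387, |c| > 1 → infeasible
LRL: c = (6 − d² + 2cos(α−β) − 2d(sin α − sin β))/8 = -2.398390, |c| > 1 → infeasible
Shortest: RSL with L = 63.284936 m ≈ 63.2849 m

63.2849 m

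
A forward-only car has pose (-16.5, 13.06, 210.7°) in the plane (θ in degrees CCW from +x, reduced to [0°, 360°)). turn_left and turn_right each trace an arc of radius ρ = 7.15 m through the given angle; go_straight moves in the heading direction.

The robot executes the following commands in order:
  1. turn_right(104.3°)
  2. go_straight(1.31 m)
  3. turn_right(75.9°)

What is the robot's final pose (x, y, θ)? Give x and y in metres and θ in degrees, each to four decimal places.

set_pose: (x, y, θ) = (-16.5000, 13.0600, 210.7000°), ρ = 7.15
turn_right(104.3°): centre at ρ to the right, rotate −104.3° → (-27.0095, 17.1892, 106.4000°)
go_straight(1.31): x += 1.31·cos θ, y += 1.31·sin θ → (-27.3793, 18.4459, 106.4000°)
turn_right(75.9°): centre at ρ to the right, rotate −75.9° → (-24.1491, 26.6253, 30.5000°)

(-24.1491, 26.6253, 30.5000°)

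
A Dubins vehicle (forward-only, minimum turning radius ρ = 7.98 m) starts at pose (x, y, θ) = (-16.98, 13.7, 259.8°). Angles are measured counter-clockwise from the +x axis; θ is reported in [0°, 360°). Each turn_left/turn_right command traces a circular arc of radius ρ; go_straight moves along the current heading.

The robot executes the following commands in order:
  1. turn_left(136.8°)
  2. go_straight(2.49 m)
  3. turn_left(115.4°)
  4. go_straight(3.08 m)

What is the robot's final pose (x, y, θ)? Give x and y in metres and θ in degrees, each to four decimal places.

set_pose: (x, y, θ) = (-16.9800, 13.7000, 259.8000°), ρ = 7.98
turn_left(136.8°): centre at ρ to the left, rotate +136.8° → (-4.3682, 5.8804, 396.6000° ≡ 36.6000°)
go_straight(2.49): x += 2.49·cos θ, y += 2.49·sin θ → (-2.3692, 7.3650, 36.6000°)
turn_left(115.4°): centre at ρ to the left, rotate +115.4° → (-3.3807, 20.8174, 152.0000°)
go_straight(3.08): x += 3.08·cos θ, y += 3.08·sin θ → (-6.1002, 22.2634, 152.0000°)

(-6.1002, 22.2634, 152.0000°)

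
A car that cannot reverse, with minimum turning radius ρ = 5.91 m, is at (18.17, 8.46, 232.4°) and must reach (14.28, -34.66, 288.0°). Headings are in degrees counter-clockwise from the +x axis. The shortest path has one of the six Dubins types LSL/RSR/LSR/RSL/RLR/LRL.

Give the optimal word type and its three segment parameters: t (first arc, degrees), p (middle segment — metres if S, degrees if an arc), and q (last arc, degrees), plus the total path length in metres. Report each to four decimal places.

Let ψ = atan2(Δy, Δx) = atan2(-43.12, -3.89) = -95.1549° be the start→goal bearing.
Normalize: d = |goal − start| / ρ = 43.295109/5.91 = 7.325738, α = (θ_start − ψ) mod 360° = 327.5549° = 5.716911 rad, β = (θ_goal − ψ) mod 360° = 23.1549° = 0.404129 rad.
Common terms: sin α = -0.536491, cos α = 0.843906, sin β = 0.393218, cos β = 0.919445, cos(α−β) = 0.564967, d² = 53.666432. Work in radians in the unit-radius frame; every candidate has L = ρ·(t + p + q).
LSL: p² = 2 + d² − 2cos(α−β) + 2d(sin α − sin β) = 40.914882; p = √p² = 6.396474; φ = atan2(cos β − cos α, d + sin α − sin β) = 0.011810 rad; t = (φ − α) mod 2π = 0.578084 rad, q = (β − φ) mod 2π = 0.392319 rad → L = 5.91·(0.578084 + 6.396474 + 0.392319) = 5.91·7.366877 = 43.538244 m
RSR: p² = 2 + d² − 2cos(α−β) + 2d(sin β − sin α) = 68.158114; p = √p² = 8.255793; φ = atan2(cos α − cos β, d − sin α + sin β) = -0.009150 rad; t = (α − φ) mod 2π = 5.726061 rad, q = (φ − β) mod 2π = 5.869906 rad → L = 5.91·(5.726061 + 8.255793 + 5.869906) = 5.91·19.851760 = 117.323903 m
LSR: p² = d² − 2 + 2cos(α−β) + 2d(sin α + sin β) = 50.697202; p = √p² = 7.120197; φ = atan2(−cos α − cos β, d + sin α + sin β) − atan2(−2, p) = 0.033089 rad; t = (φ − α) mod 2π = 0.599363 rad, q = (φ − β) mod 2π = 5.912145 rad → L = 5.91·(0.599363 + 7.120197 + 5.912145) = 5.91·13.631704 = 80.563371 m
RSL: p² = d² − 2 + 2cos(α−β) − 2d(sin α + sin β) = 54.895530; p = √p² = 7.409152; φ = atan2(cos α + cos β, d − sin α − sin β) − atan2(2, p) = -0.031809 rad; t = (α − φ) mod 2π = 5.748720 rad, q = (β − φ) mod 2π = 0.435938 rad → L = 5.91·(5.748720 + 7.409152 + 0.435938) = 5.91·13.593810 = 80.339417 m
RLR: c = (6 − d² + 2cos(α−β) + 2d(sin α − sin β))/8 = -7.519764, |c| > 1 → infeasible
LRL: c = (6 − d² + 2cos(α−β) − 2d(sin α − sin β))/8 = -4.114360, |c| > 1 → infeasible
Shortest: LSL with L = 43.538244 m ≈ 43.5382 m
Convert LSL to answer units (arcs ×180/π): t = 0.578084·180/π = 33.1218°, p = ρ·p = 5.91·6.396474 = 37.8032 m, q = 0.392319·180/π = 22.4782°, L = 43.5382 m.

LSL: t = 33.1218°, p = 37.8032 m, q = 22.4782°, L = 43.5382 m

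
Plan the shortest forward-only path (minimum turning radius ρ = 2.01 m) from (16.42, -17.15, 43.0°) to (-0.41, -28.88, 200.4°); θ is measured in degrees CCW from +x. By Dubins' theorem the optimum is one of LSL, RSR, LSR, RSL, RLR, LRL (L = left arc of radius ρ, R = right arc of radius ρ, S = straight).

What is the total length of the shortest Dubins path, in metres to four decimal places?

26.6853 m

Let ψ = atan2(Δy, Δx) = atan2(-11.73, -16.83) = -145.1247° be the start→goal bearing.
Normalize: d = |goal − start| / ρ = 20.514429/2.01 = 10.206184, α = (θ_start − ψ) mod 360° = 188.1247° = 3.283395 rad, β = (θ_goal − ψ) mod 360° = 345.5247° = 6.030543 rad.
Common terms: sin α = -0.141328, cos α = -0.989963, sin β = -0.249963, cos β = 0.968255, cos(α−β) = -0.923210, d² = 104.166184. Work in radians in the unit-radius frame; every candidate has L = ρ·(t + p + q).
LSL: p² = 2 + d² − 2cos(α−β) + 2d(sin α − sin β) = 110.230114; p = √p² = 10.499053; φ = atan2(cos β − cos α, d + sin α − sin β) = 0.187612 rad; t = (φ − α) mod 2π = 3.187403 rad, q = (β − φ) mod 2π = 5.842931 rad → L = 2.01·(3.187403 + 10.499053 + 5.842931) = 2.01·19.529387 = 39.254067 m
RSR: p² = 2 + d² − 2cos(α−β) + 2d(sin β − sin α) = 105.795095; p = √p² = 10.285674; φ = atan2(cos α − cos β, d − sin α + sin β) = -0.191552 rad; t = (α − φ) mod 2π = 3.474947 rad, q = (φ − β) mod 2π = 0.061090 rad → L = 2.01·(3.474947 + 10.285674 + 0.061090) = 2.01·13.821711 = 27.781640 m
LSR: p² = d² − 2 + 2cos(α−β) + 2d(sin α + sin β) = 92.332596; p = √p² = 9.608985; φ = atan2(−cos α − cos β, d + sin α + sin β) − atan2(−2, p) = 0.207420 rad; t = (φ − α) mod 2π = 3.207211 rad, q = (φ − β) mod 2π = 0.460063 rad → L = 2.01·(3.207211 + 9.608985 + 0.460063) = 2.01·13.276258 = 26.685279 m
RSL: p² = d² − 2 + 2cos(α−β) − 2d(sin α + sin β) = 108.306931; p = √p² = 10.407062; φ = atan2(cos α + cos β, d − sin α − sin β) − atan2(2, p) = -0.191911 rad; t = (α − φ) mod 2π = 3.475306 rad, q = (β − φ) mod 2π = 6.222454 rad → L = 2.01·(3.475306 + 10.407062 + 6.222454) = 2.01·20.104821 = 40.410691 m
RLR: c = (6 − d² + 2cos(α−β) + 2d(sin α − sin β))/8 = -12.224387, |c| > 1 → infeasible
LRL: c = (6 − d² + 2cos(α−β) − 2d(sin α − sin β))/8 = -12.778764, |c| > 1 → infeasible
Shortest: LSR with L = 26.685279 m ≈ 26.6853 m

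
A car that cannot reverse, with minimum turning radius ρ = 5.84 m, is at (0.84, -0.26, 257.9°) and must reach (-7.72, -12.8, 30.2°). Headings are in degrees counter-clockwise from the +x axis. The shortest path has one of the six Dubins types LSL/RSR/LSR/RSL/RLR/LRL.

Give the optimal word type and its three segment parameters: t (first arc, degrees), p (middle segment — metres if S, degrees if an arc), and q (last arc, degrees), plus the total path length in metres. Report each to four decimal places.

Let ψ = atan2(Δy, Δx) = atan2(-12.54, -8.56) = -124.3181° be the start→goal bearing.
Normalize: d = |goal − start| / ρ = 15.183056/5.84 = 2.599838, α = (θ_start − ψ) mod 360° = 22.2181° = 0.387778 rad, β = (θ_goal − ψ) mod 360° = 154.5181° = 2.696849 rad.
Common terms: sin α = 0.378133, cos α = 0.925751, sin β = 0.430227, cos β = -0.902721, cos(α−β) = -0.673013, d² = 6.759160. Work in radians in the unit-radius frame; every candidate has L = ρ·(t + p + q).
LSL: p² = 2 + d² − 2cos(α−β) + 2d(sin α − sin β) = 9.834312; p = √p² = 3.135971; φ = atan2(cos β − cos α, d + sin α − sin β) = -0.622495 rad; t = (φ − α) mod 2π = 5.272912 rad, q = (β − φ) mod 2π = 3.319344 rad → L = 5.84·(5.272912 + 3.135971 + 3.319344) = 5.84·11.728227 = 68.492844 m
RSR: p² = 2 + d² − 2cos(α−β) + 2d(sin β − sin α) = 10.376057; p = √p² = 3.221189; φ = atan2(cos α − cos β, d − sin α + sin β) = 0.603635 rad; t = (α − φ) mod 2π = 6.067328 rad, q = (φ − β) mod 2π = 4.189972 rad → L = 5.84·(6.067328 + 3.221189 + 4.189972) = 5.84·13.478489 = 78.714375 m
LSR: p² = d² − 2 + 2cos(α−β) + 2d(sin α + sin β) = 7.616341; p = √p² = 2.759772; φ = atan2(−cos α − cos β, d + sin α + sin β) − atan2(−2, p) = 0.620353 rad; t = (φ − α) mod 2π = 0.232574 rad, q = (φ − β) mod 2π = 4.206689 rad → L = 5.84·(0.232574 + 2.759772 + 4.206689) = 5.84·7.199035 = 42.042367 m
RSL: p² = d² − 2 + 2cos(α−β) − 2d(sin α + sin β) = -0.790072 < 0 → infeasible
RLR: c = (6 − d² + 2cos(α−β) + 2d(sin α − sin β))/8 = -0.297007; p = 2π − arccos c = 4.410832 rad; φ = atan2(cos α − cos β, d − sin α + sin β) = 0.603635 rad; t = (α − φ + p/2) mod 2π = 1.989559 rad, q = (α − β − t + p) mod 2π = 0.112202 rad → L = 5.84·(1.989559 + 4.410832 + 0.112202) = 5.84·6.512594 = 38.033547 m
LRL: c = (6 − d² + 2cos(α−β) − 2d(sin α − sin β))/8 = -0.229289; p = 2π − arccos c = 4.481042 rad; φ = atan2(cos β − cos α, d + sin α − sin β) = -0.622495 rad; t = (φ − α + p/2) mod 2π = 1.230247 rad, q = (β − α − t + p) mod 2π = 5.559865 rad → L = 5.84·(1.230247 + 4.481042 + 5.559865) = 5.84·11.271154 = 65.823540 m
Shortest: RLR with L = 38.033547 m ≈ 38.0335 m
Convert RLR to answer units (arcs ×180/π): t = 1.989559·180/π = 113.9933°, p = 4.410832·180/π = 252.7221°, q = 0.112202·180/π = 6.4287°, L = 38.0335 m.

RLR: t = 113.9933°, p = 252.7221°, q = 6.4287°, L = 38.0335 m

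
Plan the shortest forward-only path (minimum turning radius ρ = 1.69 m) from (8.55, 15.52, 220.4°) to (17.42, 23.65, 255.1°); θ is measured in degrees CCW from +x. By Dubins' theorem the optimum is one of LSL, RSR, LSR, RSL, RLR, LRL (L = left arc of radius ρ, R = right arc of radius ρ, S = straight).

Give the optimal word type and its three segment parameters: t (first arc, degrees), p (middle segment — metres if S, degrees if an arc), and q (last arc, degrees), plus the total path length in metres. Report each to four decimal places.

RSR: t = 179.2650°, p = 11.0629 m, q = 146.0350°, L = 20.6580 m

Let ψ = atan2(Δy, Δx) = atan2(8.13, 8.87) = 42.5075° be the start→goal bearing.
Normalize: d = |goal − start| / ρ = 12.032198/1.69 = 7.119644, α = (θ_start − ψ) mod 360° = 177.8925° = 3.104809 rad, β = (θ_goal − ψ) mod 360° = 212.5925° = 3.710439 rad.
Common terms: sin α = 0.036775, cos α = -0.999324, sin β = -0.538660, cos β = -0.842523, cos(α−β) = 0.822144, d² = 50.689332. Work in radians in the unit-radius frame; every candidate has L = ρ·(t + p + q).
LSL: p² = 2 + d² − 2cos(α−β) + 2d(sin α − sin β) = 59.238829; p = √p² = 7.696677; φ = atan2(cos β − cos α, d + sin α − sin β) = 0.020374 rad; t = (φ − α) mod 2π = 3.198750 rad, q = (β − φ) mod 2π = 3.690065 rad → L = 1.69·(3.198750 + 7.696677 + 3.690065) = 1.69·14.585491 = 24.649480 m
RSR: p² = 2 + d² − 2cos(α−β) + 2d(sin β − sin α) = 42.851258; p = √p² = 6.546087; φ = atan2(cos α − cos β, d − sin α + sin β) = -0.023956 rad; t = (α − φ) mod 2π = 3.128765 rad, q = (φ − β) mod 2π = 2.548791 rad → L = 1.69·(3.128765 + 6.546087 + 2.548791) = 1.69·12.223643 = 20.657957 m
LSR: p² = d² − 2 + 2cos(α−β) + 2d(sin α + sin β) = 43.187131; p = √p² = 6.571692; φ = atan2(−cos α − cos β, d + sin α + sin β) − atan2(−2, p) = 0.566879 rad; t = (φ − α) mod 2π = 3.745255 rad, q = (φ − β) mod 2π = 3.139625 rad → L = 1.69·(3.745255 + 6.571692 + 3.139625) = 1.69·13.456572 = 22.741606 m
RSL: p² = d² − 2 + 2cos(α−β) − 2d(sin α + sin β) = 57.480109; p = √p² = 7.581564; φ = atan2(cos α + cos β, d − sin α − sin β) − atan2(2, p) = -0.495040 rad; t = (α − φ) mod 2π = 3.599849 rad, q = (β − φ) mod 2π = 4.205478 rad → L = 1.69·(3.599849 + 7.581564 + 4.205478) = 1.69·15.386891 = 26.003846 m
RLR: c = (6 − d² + 2cos(α−β) + 2d(sin α − sin β))/8 = -4.356407, |c| > 1 → infeasible
LRL: c = (6 − d² + 2cos(α−β) − 2d(sin α − sin β))/8 = -6.404854, |c| > 1 → infeasible
Shortest: RSR with L = 20.657957 m ≈ 20.6580 m
Convert RSR to answer units (arcs ×180/π): t = 3.128765·180/π = 179.2650°, p = ρ·p = 1.69·6.546087 = 11.0629 m, q = 2.548791·180/π = 146.0350°, L = 20.6580 m.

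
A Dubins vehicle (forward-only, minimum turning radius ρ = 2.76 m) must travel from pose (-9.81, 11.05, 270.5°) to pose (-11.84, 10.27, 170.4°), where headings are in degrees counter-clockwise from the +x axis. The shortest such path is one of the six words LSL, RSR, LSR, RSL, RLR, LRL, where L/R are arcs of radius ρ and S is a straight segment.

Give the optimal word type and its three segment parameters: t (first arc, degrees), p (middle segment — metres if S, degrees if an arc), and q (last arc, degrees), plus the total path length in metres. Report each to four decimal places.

Let ψ = atan2(Δy, Δx) = atan2(-0.78, -2.03) = -158.9814° be the start→goal bearing.
Normalize: d = |goal − start| / ρ = 2.174695/2.76 = 0.787933, α = (θ_start − ψ) mod 360° = 69.4814° = 1.212679 rad, β = (θ_goal − ψ) mod 360° = 329.3814° = 5.748790 rad.
Common terms: sin α = 0.936558, cos α = 0.350511, sin β = -0.509321, cos β = 0.860577, cos(α−β) = -0.175367, d² = 0.620839. Work in radians in the unit-radius frame; every candidate has L = ρ·(t + p + q).
LSL: p² = 2 + d² − 2cos(α−β) + 2d(sin α − sin β) = 5.250084; p = √p² = 2.291306; φ = atan2(cos β − cos α, d + sin α − sin β) = 0.224490 rad; t = (φ − α) mod 2π = 5.294996 rad, q = (β − φ) mod 2π = 5.524300 rad → L = 2.76·(5.294996 + 2.291306 + 5.524300) = 2.76·13.110602 = 36.185262 m
RSR: p² = 2 + d² − 2cos(α−β) + 2d(sin β − sin α) = 0.693060; p = √p² = 0.832502; φ = atan2(cos α − cos β, d − sin α + sin β) = -2.482133 rad; t = (α − φ) mod 2π = 3.694813 rad, q = (φ − β) mod 2π = 4.335447 rad → L = 2.76·(3.694813 + 0.832502 + 4.335447) = 2.76·8.862762 = 24.461223 m
LSR: p² = d² − 2 + 2cos(α−β) + 2d(sin α + sin β) = -1.056625 < 0 → infeasible
RSL: p² = d² − 2 + 2cos(α−β) − 2d(sin α + sin β) = -2.403164 < 0 → infeasible
RLR: c = (6 − d² + 2cos(α−β) + 2d(sin α − sin β))/8 = 0.913368; p = 2π − arccos c = 5.863869 rad; φ = atan2(cos α − cos β, d − sin α + sin β) = -2.482133 rad; t = (α − φ + p/2) mod 2π = 0.343562 rad, q = (α − β − t + p) mod 2π = 0.984196 rad → L = 2.76·(0.343562 + 5.863869 + 0.984196) = 2.76·7.191627 = 19.848891 m
LRL: c = (6 − d² + 2cos(α−β) − 2d(sin α − sin β))/8 = 0.343739; p = 2π − arccos c = 5.063285 rad; φ = atan2(cos β − cos α, d + sin α − sin β) = 0.224490 rad; t = (φ − α + p/2) mod 2π = 1.543453 rad, q = (β − α − t + p) mod 2π = 1.772757 rad → L = 2.76·(1.543453 + 5.063285 + 1.772757) = 2.76·8.379496 = 23.127408 m
Shortest: RLR with L = 19.848891 m ≈ 19.8489 m
Convert RLR to answer units (arcs ×180/π): t = 0.343562·180/π = 19.6846°, p = 5.863869·180/π = 335.9749°, q = 0.984196·180/π = 56.3903°, L = 19.8489 m.

RLR: t = 19.6846°, p = 335.9749°, q = 56.3903°, L = 19.8489 m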